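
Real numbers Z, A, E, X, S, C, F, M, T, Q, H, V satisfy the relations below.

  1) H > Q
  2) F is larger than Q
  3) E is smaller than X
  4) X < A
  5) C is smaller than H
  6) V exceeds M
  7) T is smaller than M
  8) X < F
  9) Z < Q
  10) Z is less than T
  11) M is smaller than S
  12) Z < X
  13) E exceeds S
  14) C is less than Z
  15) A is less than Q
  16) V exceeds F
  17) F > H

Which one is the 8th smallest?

The consecutive relations fix a unique order: C < Z < T < M < S < E < X < A < Q < H < F < V.
The 8th smallest is A.

A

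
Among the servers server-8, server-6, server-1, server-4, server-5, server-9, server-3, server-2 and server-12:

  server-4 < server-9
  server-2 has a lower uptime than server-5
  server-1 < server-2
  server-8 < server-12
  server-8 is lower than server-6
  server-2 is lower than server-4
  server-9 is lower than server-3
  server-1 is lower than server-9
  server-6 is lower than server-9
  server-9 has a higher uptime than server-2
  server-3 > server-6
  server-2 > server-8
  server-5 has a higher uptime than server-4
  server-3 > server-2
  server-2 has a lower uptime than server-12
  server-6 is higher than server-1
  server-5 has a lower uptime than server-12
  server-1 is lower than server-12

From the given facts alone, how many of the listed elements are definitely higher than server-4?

4

Directly above server-4: server-9, server-5.
One step further: server-12, server-3 (4 so far).
No other element is forced above server-4 by the given relations, so the count is 4.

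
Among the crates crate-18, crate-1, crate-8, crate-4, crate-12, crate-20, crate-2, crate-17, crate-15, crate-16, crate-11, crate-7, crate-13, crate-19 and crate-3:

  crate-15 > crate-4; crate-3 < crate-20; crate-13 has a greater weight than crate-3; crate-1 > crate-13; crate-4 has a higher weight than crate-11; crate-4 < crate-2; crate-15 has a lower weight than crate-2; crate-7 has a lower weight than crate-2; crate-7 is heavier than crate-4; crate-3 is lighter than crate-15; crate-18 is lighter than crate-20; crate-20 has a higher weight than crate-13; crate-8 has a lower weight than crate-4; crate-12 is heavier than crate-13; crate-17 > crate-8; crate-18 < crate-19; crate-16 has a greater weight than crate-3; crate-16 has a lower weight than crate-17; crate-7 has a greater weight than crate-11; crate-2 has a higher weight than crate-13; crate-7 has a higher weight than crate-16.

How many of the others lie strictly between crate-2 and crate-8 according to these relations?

Chaining upward from crate-8 reaches: crate-4, crate-17, crate-15, crate-7.
Chaining downward from crate-2 reaches: crate-3, crate-11, crate-13, crate-4, crate-16, crate-15, crate-7.
Strictly between crate-8 and crate-2 are those in both lists: crate-4, crate-15, crate-7 — 3 elements.

3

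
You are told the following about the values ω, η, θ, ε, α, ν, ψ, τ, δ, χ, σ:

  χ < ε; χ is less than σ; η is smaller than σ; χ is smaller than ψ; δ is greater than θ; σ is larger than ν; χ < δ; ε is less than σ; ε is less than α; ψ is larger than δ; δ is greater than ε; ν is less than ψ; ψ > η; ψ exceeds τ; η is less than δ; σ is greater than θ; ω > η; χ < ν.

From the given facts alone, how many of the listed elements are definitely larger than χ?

Directly above χ: ε, ν, δ, ψ, σ.
One step further: α (6 so far).
Nothing else is reachable above χ; 6 in all.

6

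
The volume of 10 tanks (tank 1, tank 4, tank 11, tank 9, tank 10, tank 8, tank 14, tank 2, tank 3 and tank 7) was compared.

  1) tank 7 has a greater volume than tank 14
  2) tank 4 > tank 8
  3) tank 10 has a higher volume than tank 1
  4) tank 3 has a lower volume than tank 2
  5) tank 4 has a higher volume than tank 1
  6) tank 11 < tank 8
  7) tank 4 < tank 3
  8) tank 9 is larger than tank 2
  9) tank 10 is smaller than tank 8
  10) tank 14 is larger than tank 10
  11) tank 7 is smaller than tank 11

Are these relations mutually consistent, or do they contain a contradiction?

consistent

The single ordering tank 1 < tank 10 < tank 14 < tank 7 < tank 11 < tank 8 < tank 4 < tank 3 < tank 2 < tank 9 satisfies every listed relation, so no contradiction arises.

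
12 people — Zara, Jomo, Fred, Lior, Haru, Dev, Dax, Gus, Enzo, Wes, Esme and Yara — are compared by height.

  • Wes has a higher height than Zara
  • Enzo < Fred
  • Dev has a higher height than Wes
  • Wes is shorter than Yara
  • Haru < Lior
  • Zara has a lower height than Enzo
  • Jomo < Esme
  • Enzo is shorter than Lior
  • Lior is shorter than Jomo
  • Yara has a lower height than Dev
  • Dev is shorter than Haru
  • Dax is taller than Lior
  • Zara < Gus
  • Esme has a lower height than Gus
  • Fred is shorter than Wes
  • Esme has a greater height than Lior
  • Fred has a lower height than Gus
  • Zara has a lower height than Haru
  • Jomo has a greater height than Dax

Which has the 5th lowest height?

Piecing the relations together gives one ordering: Zara < Enzo < Fred < Wes < Yara < Dev < Haru < Lior < Dax < Jomo < Esme < Gus.
Counting 5 from the smallest end gives Yara.

Yara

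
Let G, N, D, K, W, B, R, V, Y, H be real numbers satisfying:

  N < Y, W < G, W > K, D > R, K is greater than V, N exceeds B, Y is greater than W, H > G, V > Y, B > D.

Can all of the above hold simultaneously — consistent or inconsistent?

inconsistent

We have W < Y stated directly, yet also Y < V < K < W by chaining the others — so Y < W. Contradiction.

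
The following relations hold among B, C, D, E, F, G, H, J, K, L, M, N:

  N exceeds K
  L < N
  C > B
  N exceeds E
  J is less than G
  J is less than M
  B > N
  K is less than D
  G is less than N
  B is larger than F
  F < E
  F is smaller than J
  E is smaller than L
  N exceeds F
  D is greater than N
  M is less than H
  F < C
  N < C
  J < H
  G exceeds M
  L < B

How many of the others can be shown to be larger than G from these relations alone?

Directly above G: N.
One step further: B, C, D (4 so far).
No other element is forced above G by the given relations, so the count is 4.

4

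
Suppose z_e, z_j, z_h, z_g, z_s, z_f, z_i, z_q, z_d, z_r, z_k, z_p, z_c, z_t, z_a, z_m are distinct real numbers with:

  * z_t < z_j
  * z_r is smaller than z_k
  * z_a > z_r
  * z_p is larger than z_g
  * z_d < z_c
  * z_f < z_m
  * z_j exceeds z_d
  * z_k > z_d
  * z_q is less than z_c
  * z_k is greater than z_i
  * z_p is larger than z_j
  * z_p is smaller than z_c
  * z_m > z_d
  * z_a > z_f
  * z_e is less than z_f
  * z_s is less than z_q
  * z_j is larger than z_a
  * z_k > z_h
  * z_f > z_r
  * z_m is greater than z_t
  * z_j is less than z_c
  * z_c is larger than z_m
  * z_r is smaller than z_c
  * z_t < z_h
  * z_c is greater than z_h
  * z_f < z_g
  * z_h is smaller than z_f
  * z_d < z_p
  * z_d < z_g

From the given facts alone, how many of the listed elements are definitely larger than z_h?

The elements the relations force above z_h are z_f, z_a, z_j, z_m, z_g, z_p, z_k, z_c — no chain reaches any other.
That is 8.

8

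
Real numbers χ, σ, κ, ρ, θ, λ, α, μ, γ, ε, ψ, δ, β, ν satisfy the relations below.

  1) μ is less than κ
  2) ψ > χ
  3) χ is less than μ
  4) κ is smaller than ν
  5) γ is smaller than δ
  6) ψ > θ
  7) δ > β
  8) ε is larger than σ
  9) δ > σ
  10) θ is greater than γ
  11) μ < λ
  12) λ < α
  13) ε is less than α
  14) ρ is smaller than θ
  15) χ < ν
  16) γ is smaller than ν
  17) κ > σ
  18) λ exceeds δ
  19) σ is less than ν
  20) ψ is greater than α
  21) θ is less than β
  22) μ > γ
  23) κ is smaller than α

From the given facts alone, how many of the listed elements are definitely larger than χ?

The elements the relations force above χ are μ, κ, ν, λ, α, ψ — no chain reaches any other.
That is 6.

6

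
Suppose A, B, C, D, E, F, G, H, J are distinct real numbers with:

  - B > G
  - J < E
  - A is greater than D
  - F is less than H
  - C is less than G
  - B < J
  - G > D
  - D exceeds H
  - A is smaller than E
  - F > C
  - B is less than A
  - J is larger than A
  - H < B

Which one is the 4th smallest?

Piecing the relations together gives one ordering: C < F < H < D < G < B < A < J < E.
The 4th smallest is D.

D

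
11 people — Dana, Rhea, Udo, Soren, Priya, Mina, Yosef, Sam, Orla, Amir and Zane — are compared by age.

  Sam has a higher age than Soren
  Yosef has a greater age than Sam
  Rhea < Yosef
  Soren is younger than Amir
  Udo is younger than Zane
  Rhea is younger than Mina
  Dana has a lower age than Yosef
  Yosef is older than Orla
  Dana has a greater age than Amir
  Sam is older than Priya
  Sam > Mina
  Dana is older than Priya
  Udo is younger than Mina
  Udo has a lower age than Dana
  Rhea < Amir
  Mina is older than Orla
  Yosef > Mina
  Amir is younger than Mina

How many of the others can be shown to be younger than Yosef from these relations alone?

9

The elements the relations force below Yosef are Udo, Soren, Rhea, Orla, Amir, Priya, Mina, Dana, Sam — no chain reaches any other.
That is 9.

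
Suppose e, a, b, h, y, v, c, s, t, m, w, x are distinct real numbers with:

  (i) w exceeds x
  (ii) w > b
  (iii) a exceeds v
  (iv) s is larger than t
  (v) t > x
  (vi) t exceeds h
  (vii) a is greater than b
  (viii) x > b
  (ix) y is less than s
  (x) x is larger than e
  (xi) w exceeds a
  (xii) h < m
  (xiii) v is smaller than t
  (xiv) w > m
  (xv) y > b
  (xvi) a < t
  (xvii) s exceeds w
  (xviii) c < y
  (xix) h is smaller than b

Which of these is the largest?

Chaining downward from s: directly below it, w, t, y; then h, b, v, m, x, a, c; then e.
That covers every other element, and nothing is given above s, so s is the largest.

s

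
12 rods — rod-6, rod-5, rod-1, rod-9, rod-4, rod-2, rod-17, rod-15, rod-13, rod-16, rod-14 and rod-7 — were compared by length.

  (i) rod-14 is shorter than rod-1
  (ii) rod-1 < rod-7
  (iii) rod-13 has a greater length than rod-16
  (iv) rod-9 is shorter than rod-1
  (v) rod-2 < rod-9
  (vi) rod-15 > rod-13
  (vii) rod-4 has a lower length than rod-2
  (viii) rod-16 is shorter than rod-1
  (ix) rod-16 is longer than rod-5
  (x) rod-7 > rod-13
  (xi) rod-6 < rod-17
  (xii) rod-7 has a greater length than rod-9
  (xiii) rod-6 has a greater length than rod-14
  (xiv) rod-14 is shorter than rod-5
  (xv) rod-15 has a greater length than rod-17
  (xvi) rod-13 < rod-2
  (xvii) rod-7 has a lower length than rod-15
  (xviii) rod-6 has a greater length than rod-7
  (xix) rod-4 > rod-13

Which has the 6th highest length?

The consecutive relations fix a unique order: rod-14 < rod-5 < rod-16 < rod-13 < rod-4 < rod-2 < rod-9 < rod-1 < rod-7 < rod-6 < rod-17 < rod-15.
Counting 6 from the largest end gives rod-9.

rod-9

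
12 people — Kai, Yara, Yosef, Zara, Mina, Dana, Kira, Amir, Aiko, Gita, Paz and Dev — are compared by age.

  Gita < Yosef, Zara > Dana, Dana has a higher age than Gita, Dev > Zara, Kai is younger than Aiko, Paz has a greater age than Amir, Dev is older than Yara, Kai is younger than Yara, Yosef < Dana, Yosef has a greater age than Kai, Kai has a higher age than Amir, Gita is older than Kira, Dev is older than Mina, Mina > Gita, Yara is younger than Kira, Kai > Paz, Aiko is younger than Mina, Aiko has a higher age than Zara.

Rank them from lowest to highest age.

Each adjacent pair is fixed by a given relation: Amir < Paz; Paz < Kai; Kai < Yara; Yara < Kira; Kira < Gita; Gita < Yosef; Yosef < Dana; Dana < Zara; Zara < Aiko; Aiko < Mina; Mina < Dev. Chaining them end to end gives the full order.

Amir < Paz < Kai < Yara < Kira < Gita < Yosef < Dana < Zara < Aiko < Mina < Dev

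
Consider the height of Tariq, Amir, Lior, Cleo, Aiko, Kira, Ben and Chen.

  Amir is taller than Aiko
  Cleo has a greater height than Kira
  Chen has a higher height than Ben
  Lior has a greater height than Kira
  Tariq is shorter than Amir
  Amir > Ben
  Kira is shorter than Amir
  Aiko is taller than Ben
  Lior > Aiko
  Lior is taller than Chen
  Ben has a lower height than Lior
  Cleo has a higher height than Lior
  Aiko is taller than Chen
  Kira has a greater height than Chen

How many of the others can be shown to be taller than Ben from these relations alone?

6

From Ben the given relations immediately reach Chen, Aiko, Amir, Lior.
From those, Kira, Cleo — 6 in total.
Nothing else is reachable above Ben; 6 in all.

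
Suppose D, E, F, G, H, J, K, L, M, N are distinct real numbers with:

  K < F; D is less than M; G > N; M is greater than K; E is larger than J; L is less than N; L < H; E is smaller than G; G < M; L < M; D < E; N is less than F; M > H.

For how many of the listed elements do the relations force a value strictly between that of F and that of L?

Chaining upward from L reaches: N, H, G, M.
Chaining downward from F reaches: N, K.
Strictly between L and F are those in both lists: N — 1 element.

1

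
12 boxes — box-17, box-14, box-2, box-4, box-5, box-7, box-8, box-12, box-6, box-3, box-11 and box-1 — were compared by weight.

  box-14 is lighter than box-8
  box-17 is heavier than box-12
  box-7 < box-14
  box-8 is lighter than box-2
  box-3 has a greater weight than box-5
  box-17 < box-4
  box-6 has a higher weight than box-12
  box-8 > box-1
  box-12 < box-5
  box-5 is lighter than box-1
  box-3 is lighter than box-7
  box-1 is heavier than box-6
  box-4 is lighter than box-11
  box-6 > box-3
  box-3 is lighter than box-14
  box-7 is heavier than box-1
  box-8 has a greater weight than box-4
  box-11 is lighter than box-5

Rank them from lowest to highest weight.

Nothing is placed below box-12, so it is least; from there box-12 < box-17; box-17 < box-4; box-4 < box-11; box-11 < box-5; box-5 < box-3; box-3 < box-6; box-6 < box-1; box-1 < box-7; box-7 < box-14; box-14 < box-8; box-8 < box-2, each given directly.

box-12 < box-17 < box-4 < box-11 < box-5 < box-3 < box-6 < box-1 < box-7 < box-14 < box-8 < box-2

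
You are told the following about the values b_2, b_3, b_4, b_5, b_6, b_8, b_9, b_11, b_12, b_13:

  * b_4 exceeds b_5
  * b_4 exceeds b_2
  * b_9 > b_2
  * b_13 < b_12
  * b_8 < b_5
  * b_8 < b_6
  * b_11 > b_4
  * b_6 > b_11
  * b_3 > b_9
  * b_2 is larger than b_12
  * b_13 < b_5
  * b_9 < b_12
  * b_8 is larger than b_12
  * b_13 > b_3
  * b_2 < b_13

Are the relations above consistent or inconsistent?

Chaining the given relations yields b_2 < b_9 < b_3 < b_13 < b_12, so b_2 < b_12. But one relation states b_12 < b_2. These cannot both hold.

inconsistent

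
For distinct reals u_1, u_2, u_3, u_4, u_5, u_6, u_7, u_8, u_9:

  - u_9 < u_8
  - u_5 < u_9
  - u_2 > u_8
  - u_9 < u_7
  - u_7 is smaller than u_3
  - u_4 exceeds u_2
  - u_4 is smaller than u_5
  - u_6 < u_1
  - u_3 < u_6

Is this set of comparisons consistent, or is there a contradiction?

inconsistent

Chaining the given relations yields u_8 < u_2 < u_4 < u_5 < u_9, so u_8 < u_9. But one relation states u_9 < u_8. These cannot both hold.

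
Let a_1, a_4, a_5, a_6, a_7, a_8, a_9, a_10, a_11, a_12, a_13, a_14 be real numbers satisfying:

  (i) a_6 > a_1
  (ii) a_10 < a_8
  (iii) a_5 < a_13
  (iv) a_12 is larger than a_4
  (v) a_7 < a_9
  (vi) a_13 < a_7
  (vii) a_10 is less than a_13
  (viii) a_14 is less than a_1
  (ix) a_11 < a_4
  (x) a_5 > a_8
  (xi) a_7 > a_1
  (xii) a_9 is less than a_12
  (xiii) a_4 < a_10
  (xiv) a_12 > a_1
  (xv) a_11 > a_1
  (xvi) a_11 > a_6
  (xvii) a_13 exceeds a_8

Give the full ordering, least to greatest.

Nothing is placed below a_14, so it is least; from there a_14 < a_1; a_1 < a_6; a_6 < a_11; a_11 < a_4; a_4 < a_10; a_10 < a_8; a_8 < a_5; a_5 < a_13; a_13 < a_7; a_7 < a_9; a_9 < a_12, each given directly.

a_14 < a_1 < a_6 < a_11 < a_4 < a_10 < a_8 < a_5 < a_13 < a_7 < a_9 < a_12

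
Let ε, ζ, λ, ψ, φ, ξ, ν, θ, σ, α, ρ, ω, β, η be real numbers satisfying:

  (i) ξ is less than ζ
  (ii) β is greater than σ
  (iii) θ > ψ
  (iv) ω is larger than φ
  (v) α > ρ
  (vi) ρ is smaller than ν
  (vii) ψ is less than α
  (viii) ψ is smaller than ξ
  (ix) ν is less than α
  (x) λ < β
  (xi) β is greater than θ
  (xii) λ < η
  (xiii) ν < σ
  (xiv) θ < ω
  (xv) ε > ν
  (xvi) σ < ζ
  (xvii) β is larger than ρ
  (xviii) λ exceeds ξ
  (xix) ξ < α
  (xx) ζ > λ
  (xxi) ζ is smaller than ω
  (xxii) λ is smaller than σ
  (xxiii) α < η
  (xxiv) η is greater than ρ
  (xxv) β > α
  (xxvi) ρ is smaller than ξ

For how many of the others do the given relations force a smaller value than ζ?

6

The elements the relations force below ζ are ψ, ρ, ν, ξ, λ, σ — no chain reaches any other.
That is 6.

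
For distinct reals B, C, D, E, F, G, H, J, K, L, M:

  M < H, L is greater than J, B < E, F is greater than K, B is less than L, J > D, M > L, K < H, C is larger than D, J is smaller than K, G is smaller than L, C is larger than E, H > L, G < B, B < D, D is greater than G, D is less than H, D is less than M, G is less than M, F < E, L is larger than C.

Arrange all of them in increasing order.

Nothing is placed below G, so it is least; from there G < B; B < D; D < J; J < K; K < F; F < E; E < C; C < L; L < M; M < H, each given directly.

G < B < D < J < K < F < E < C < L < M < H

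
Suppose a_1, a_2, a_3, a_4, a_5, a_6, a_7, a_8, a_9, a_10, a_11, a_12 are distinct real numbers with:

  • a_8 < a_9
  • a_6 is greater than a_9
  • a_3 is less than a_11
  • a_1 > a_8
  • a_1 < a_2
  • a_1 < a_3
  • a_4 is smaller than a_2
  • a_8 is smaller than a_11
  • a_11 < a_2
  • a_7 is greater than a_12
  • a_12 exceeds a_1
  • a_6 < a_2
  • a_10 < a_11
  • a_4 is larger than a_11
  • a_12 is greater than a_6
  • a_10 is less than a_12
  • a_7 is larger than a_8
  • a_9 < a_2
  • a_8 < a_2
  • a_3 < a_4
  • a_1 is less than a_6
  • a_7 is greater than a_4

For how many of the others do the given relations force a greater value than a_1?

Directly above a_1: a_6, a_3, a_12, a_2.
One step further: a_11, a_4, a_7 (7 so far).
No other element is forced above a_1 by the given relations, so the count is 7.

7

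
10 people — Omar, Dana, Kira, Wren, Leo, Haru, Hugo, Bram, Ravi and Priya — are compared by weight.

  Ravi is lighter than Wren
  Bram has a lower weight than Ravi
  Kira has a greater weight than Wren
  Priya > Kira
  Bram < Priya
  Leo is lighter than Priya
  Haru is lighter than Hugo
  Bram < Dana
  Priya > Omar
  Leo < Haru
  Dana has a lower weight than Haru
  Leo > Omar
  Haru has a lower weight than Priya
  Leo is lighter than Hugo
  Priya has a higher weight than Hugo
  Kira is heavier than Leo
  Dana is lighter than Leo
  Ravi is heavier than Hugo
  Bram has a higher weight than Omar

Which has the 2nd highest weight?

The consecutive relations fix a unique order: Omar < Bram < Dana < Leo < Haru < Hugo < Ravi < Wren < Kira < Priya.
Counting 2 from the largest end gives Kira.

Kira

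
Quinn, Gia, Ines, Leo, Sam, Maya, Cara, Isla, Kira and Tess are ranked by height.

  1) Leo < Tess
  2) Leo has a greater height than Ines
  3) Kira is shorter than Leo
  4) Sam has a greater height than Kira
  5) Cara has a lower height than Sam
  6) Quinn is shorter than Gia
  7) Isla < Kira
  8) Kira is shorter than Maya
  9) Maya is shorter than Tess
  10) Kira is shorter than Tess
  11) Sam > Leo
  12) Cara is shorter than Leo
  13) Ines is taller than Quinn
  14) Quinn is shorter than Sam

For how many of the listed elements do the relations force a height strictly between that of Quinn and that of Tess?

2

The relations place Quinn below Tess. An element lies strictly between them when it is forced above Quinn and also forced below Tess.
Above Quinn: {Ines, Leo, Sam, Gia}. Below Tess: {Isla, Ines, Kira, Maya, Cara, Leo}.
Intersection: {Ines, Leo} — 2.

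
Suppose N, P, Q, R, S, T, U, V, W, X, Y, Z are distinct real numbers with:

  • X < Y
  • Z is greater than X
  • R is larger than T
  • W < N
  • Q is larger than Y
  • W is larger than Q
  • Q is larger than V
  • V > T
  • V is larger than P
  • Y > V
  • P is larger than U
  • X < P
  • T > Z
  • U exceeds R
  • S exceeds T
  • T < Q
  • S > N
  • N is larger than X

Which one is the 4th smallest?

Piecing the relations together gives one ordering: X < Z < T < R < U < P < V < Y < Q < W < N < S.
Counting 4 from the smallest end gives R.

R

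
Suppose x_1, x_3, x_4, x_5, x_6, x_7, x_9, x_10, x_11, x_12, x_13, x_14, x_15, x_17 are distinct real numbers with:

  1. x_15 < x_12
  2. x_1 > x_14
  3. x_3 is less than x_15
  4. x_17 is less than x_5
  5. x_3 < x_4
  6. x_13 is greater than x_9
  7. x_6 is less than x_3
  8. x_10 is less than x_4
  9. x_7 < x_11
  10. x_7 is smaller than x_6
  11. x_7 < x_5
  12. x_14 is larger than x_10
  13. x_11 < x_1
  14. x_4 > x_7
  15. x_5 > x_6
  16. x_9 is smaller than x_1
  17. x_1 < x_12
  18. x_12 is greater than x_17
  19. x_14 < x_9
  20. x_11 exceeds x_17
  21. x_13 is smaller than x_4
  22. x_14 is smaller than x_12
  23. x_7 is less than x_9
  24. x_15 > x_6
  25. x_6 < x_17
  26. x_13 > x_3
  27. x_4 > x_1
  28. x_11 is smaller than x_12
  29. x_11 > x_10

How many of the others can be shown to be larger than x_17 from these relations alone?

From x_17 the given relations immediately reach x_11, x_5, x_12.
From those, x_1 — 4 in total.
From those, x_4 — 5 in total.
No other element is forced above x_17 by the given relations, so the count is 5.

5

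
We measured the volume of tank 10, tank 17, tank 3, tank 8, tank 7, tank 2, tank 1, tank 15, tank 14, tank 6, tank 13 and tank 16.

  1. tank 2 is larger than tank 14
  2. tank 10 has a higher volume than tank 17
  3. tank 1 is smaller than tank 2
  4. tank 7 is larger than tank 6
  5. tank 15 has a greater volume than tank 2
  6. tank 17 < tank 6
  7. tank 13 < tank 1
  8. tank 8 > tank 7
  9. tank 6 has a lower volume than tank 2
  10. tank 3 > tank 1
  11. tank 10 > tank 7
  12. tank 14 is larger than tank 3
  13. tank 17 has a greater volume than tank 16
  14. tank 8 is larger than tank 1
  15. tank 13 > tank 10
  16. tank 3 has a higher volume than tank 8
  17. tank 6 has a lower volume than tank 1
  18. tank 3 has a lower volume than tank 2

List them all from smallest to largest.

Each adjacent pair is fixed by a given relation: tank 16 < tank 17; tank 17 < tank 6; tank 6 < tank 7; tank 7 < tank 10; tank 10 < tank 13; tank 13 < tank 1; tank 1 < tank 8; tank 8 < tank 3; tank 3 < tank 14; tank 14 < tank 2; tank 2 < tank 15. Chaining them end to end gives the full order.

tank 16 < tank 17 < tank 6 < tank 7 < tank 10 < tank 13 < tank 1 < tank 8 < tank 3 < tank 14 < tank 2 < tank 15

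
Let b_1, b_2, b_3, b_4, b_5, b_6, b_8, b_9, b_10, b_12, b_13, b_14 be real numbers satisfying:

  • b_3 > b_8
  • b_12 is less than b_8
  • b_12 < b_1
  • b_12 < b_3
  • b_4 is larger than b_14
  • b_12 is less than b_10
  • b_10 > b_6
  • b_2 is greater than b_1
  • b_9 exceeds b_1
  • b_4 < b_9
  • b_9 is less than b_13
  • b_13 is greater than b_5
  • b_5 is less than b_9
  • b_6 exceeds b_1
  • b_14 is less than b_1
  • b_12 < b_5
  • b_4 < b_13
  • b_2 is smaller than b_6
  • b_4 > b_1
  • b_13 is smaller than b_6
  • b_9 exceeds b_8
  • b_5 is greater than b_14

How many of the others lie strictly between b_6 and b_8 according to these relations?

The relations place b_8 below b_6. An element lies strictly between them when it is forced above b_8 and also forced below b_6.
Above b_8: {b_9, b_3, b_13, b_10}. Below b_6: {b_14, b_12, b_5, b_1, b_2, b_4, b_9, b_13}.
Intersection: {b_9, b_13} — 2.

2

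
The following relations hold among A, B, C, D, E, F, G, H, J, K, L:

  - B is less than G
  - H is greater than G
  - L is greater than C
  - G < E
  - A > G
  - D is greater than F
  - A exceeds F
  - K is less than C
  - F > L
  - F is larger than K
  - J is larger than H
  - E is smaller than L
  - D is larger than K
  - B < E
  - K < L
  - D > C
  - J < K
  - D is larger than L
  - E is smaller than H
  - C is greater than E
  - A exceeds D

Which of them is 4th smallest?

H

Piecing the relations together gives one ordering: B < G < E < H < J < K < C < L < F < D < A.
Counting 4 from the smallest end gives H.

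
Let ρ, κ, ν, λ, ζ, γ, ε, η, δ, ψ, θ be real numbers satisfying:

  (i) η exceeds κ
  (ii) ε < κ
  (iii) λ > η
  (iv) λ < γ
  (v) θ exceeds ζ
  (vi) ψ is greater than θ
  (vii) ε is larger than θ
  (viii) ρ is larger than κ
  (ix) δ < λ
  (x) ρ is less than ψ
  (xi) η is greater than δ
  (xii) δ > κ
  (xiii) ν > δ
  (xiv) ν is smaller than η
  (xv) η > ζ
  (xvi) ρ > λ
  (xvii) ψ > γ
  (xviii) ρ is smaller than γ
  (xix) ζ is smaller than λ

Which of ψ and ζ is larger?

Chaining the given relations: ζ < θ < ε < κ < δ < ν < η < λ < ρ < γ < ψ.
So ζ < ψ; ψ is the larger of the two.

ψ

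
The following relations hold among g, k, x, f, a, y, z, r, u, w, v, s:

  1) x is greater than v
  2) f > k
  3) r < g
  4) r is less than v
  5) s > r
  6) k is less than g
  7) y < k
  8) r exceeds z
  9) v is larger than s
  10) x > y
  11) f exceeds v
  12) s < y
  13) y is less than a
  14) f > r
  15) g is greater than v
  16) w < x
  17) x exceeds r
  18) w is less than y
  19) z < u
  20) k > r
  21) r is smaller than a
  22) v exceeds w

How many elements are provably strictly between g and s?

Chaining upward from s reaches: y, v, k, f, a, x.
Chaining downward from g reaches: w, z, r, y, v, k.
Strictly between s and g are those in both lists: y, v, k — 3 elements.

3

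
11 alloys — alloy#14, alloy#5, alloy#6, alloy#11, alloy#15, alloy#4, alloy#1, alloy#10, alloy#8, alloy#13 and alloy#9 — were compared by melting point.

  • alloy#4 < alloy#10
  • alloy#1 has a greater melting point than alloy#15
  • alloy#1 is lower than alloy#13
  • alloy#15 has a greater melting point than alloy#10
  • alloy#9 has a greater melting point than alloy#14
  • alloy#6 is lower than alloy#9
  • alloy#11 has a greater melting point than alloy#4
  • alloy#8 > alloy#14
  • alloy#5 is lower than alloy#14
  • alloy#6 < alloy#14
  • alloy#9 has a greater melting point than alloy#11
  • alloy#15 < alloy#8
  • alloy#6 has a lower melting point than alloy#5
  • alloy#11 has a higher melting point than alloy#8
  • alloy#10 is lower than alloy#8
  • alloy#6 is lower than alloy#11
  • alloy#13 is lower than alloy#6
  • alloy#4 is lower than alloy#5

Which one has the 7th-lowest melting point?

The consecutive relations fix a unique order: alloy#4 < alloy#10 < alloy#15 < alloy#1 < alloy#13 < alloy#6 < alloy#5 < alloy#14 < alloy#8 < alloy#11 < alloy#9.
Counting 7 from the smallest end gives alloy#5.

alloy#5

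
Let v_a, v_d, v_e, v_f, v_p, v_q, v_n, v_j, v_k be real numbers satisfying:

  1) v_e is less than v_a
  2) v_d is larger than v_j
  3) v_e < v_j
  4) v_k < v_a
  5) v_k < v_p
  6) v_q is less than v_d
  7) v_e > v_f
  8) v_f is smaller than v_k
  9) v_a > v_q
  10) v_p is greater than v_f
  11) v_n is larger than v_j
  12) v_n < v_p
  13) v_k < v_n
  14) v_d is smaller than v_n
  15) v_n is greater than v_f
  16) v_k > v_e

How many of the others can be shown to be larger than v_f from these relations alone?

7

Directly above v_f: v_e, v_k, v_n, v_p.
One step further: v_j, v_a (6 so far).
One step further: v_d (7 so far).
No other element is forced above v_f by the given relations, so the count is 7.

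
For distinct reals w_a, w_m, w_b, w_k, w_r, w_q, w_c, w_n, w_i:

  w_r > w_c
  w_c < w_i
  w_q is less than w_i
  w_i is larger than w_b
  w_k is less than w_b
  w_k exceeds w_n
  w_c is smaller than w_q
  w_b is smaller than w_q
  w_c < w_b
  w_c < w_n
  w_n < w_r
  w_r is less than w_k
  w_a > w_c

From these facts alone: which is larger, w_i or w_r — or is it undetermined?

w_r < w_k and w_k < w_b give w_r < w_b.
Then w_b < w_q extends the chain to w_q.
With w_q < w_i: w_r < w_k < w_b < w_q < w_i.
So w_i is larger.

w_i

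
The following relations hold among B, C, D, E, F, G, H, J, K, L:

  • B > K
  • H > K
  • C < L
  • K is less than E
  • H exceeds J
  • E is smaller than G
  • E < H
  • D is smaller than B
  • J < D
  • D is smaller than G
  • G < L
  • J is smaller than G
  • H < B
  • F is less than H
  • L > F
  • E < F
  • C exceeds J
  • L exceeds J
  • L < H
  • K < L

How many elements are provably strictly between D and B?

3

Chaining upward from D reaches: G, L, H.
Chaining downward from B reaches: J, K, E, F, C, G, L, H.
Strictly between D and B are those in both lists: G, L, H — 3 elements.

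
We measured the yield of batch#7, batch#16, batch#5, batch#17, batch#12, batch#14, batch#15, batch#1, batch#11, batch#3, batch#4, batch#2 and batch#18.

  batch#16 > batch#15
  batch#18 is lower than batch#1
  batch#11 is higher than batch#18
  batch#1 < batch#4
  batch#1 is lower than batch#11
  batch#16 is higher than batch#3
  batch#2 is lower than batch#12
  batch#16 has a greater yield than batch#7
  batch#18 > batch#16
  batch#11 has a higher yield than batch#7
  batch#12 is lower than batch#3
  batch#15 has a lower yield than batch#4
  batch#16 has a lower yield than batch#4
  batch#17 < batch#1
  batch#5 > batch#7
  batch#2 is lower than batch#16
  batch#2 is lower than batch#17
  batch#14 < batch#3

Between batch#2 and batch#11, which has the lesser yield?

batch#2

Following the relations from batch#2: batch#2 < batch#12 < batch#3 < batch#16 < batch#18 < batch#1 < batch#11.
So batch#2 < batch#11; batch#2 is the lower of the two.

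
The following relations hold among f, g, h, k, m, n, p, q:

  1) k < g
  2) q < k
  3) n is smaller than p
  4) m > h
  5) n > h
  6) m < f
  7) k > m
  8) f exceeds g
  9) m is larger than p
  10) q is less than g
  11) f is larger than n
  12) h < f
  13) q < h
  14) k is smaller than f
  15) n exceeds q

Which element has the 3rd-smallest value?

The consecutive relations fix a unique order: q < h < n < p < m < k < g < f.
Counting 3 from the smallest end gives n.

n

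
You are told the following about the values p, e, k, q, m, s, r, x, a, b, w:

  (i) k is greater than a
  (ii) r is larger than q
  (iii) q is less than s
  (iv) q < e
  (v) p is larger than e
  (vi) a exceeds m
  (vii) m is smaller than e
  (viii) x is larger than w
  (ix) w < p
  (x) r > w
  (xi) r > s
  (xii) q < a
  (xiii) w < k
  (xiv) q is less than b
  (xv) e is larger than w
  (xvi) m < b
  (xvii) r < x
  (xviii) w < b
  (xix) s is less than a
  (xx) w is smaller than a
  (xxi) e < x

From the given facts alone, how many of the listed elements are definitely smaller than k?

From k the given relations immediately reach w, a.
From those, q, m, s — 5 in total.
Nothing else is reachable below k; 5 in all.

5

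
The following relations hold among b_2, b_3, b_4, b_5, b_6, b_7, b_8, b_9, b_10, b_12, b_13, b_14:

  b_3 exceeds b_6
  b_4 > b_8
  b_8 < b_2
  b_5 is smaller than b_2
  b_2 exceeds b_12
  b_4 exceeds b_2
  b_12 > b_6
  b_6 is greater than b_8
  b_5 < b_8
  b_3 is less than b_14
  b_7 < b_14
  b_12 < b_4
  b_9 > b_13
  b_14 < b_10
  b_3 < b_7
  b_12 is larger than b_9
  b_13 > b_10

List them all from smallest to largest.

b_5 < b_8 < b_6 < b_3 < b_7 < b_14 < b_10 < b_13 < b_9 < b_12 < b_2 < b_4

Nothing is placed below b_5, so it is least; from there b_5 < b_8; b_8 < b_6; b_6 < b_3; b_3 < b_7; b_7 < b_14; b_14 < b_10; b_10 < b_13; b_13 < b_9; b_9 < b_12; b_12 < b_2; b_2 < b_4, each given directly.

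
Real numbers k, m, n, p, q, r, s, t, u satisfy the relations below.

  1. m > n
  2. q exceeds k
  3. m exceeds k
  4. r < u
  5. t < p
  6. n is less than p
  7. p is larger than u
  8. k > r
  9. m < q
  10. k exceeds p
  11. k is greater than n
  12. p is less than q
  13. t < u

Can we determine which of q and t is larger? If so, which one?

q

t < u and u < p give t < p.
With p < k: t < u < p < k.
Then k < m extends the chain to m.
With m < q: t < u < p < k < m < q.
So q is larger.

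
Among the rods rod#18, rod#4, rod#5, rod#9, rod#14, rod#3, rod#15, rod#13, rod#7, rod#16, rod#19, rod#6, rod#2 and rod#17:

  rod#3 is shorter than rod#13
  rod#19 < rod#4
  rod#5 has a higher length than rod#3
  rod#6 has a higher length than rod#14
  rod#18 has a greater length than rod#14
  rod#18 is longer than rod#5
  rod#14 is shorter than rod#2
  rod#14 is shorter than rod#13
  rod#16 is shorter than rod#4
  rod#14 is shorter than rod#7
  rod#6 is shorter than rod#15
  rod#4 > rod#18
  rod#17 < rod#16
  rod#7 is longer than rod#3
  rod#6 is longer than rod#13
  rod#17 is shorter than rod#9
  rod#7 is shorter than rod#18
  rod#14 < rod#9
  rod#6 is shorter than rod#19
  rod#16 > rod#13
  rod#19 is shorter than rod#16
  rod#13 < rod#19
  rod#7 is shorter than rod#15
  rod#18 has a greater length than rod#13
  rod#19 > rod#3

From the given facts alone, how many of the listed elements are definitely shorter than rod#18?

The elements the relations force below rod#18 are rod#3, rod#14, rod#5, rod#13, rod#7 — no chain reaches any other.
That is 5.

5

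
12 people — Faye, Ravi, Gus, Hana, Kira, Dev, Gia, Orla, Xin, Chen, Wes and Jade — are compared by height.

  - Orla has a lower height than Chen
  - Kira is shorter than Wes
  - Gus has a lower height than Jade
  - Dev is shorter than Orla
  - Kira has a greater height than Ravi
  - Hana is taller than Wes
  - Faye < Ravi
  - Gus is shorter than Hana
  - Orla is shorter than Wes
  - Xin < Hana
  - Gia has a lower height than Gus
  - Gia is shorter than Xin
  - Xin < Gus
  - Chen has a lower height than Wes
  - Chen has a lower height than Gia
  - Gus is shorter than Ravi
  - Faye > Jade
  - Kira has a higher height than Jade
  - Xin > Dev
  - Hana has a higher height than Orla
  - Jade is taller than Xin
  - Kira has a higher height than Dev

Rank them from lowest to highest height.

Nothing is placed below Dev, so it is least; from there Dev < Orla; Orla < Chen; Chen < Gia; Gia < Xin; Xin < Gus; Gus < Jade; Jade < Faye; Faye < Ravi; Ravi < Kira; Kira < Wes; Wes < Hana, each given directly.

Dev < Orla < Chen < Gia < Xin < Gus < Jade < Faye < Ravi < Kira < Wes < Hana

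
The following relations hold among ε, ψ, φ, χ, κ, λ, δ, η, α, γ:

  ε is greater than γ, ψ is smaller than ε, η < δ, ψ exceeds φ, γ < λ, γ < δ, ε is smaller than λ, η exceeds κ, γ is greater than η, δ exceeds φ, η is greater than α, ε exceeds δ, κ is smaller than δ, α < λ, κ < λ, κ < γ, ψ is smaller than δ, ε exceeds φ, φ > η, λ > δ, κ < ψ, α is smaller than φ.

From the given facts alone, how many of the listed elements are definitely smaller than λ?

8

From λ the given relations immediately reach α, κ, γ, δ, ε.
From those, η, φ, ψ — 8 in total.
No other element is forced below λ by the given relations, so the count is 8.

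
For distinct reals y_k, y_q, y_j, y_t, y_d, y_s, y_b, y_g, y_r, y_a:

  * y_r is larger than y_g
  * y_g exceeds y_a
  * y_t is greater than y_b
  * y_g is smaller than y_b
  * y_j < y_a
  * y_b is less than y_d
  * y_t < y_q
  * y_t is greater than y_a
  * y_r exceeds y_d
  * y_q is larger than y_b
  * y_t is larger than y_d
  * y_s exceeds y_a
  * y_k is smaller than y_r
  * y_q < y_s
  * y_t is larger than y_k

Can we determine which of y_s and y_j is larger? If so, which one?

y_s

y_j < y_a and y_a < y_g give y_j < y_g.
Then y_g < y_b extends the chain to y_b.
Then y_b < y_d extends the chain to y_d.
With y_d < y_t: y_j < y_a < y_g < y_b < y_d < y_t.
With y_t < y_q: y_j < y_a < y_g < y_b < y_d < y_t < y_q.
With y_q < y_s: y_j < y_a < y_g < y_b < y_d < y_t < y_q < y_s.
So y_s is larger.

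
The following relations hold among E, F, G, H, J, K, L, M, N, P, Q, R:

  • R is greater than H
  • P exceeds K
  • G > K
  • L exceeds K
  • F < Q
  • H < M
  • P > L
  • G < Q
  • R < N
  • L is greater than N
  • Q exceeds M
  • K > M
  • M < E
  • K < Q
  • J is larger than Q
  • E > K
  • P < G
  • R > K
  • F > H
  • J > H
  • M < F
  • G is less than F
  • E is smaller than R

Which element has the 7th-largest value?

Chaining the given pairs: H < M < K < E < R < N < L < P < G < F < Q < J.
The 7th largest is N.

N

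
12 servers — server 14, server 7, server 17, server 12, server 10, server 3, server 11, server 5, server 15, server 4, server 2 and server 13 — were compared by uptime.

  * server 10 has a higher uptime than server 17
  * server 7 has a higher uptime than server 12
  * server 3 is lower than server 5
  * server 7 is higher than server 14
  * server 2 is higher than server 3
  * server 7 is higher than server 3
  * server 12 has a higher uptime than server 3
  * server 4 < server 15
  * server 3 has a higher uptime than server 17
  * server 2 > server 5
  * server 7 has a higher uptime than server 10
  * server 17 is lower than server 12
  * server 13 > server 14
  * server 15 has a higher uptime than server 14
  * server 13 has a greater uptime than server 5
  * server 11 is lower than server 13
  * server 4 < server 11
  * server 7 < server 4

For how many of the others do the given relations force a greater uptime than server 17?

10

Directly above server 17: server 3, server 12, server 10.
One step further: server 5, server 7, server 2 (6 so far).
One step further: server 4, server 13 (8 so far).
One step further: server 11, server 15 (10 so far).
Nothing else is reachable above server 17; 10 in all.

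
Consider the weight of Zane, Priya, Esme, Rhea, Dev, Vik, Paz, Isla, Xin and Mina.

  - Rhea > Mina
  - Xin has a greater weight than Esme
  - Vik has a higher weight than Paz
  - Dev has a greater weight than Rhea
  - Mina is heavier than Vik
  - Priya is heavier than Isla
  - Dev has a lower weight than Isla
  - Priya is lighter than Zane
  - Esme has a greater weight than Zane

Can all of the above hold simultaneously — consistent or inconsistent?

Every relation is compatible with Paz < Vik < Mina < Rhea < Dev < Isla < Priya < Zane < Esme < Xin; the set is consistent.

consistent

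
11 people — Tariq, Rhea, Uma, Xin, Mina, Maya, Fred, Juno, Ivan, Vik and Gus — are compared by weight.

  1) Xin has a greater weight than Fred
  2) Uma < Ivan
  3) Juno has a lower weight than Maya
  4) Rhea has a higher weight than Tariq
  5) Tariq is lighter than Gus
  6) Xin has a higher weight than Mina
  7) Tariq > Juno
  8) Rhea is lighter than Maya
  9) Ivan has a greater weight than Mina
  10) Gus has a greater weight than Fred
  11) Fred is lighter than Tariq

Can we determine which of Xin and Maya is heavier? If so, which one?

Following every chain through Xin: below Xin we get Fred, Mina.
Maya is not reached, and no chain runs the other way from Maya to Xin.
So the given relations leave the order of Xin and Maya undetermined.

undetermined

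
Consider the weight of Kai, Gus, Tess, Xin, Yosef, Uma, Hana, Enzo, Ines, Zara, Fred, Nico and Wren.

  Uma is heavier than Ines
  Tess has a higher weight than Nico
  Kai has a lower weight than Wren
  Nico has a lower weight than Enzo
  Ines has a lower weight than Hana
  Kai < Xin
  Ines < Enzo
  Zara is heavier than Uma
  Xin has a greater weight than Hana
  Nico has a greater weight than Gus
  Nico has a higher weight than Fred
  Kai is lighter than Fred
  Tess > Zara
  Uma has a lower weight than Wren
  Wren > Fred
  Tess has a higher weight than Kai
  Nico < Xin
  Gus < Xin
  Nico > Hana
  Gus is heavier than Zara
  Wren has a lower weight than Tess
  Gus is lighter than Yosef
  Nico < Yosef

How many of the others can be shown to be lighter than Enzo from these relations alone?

8

The elements the relations force below Enzo are Ines, Kai, Hana, Uma, Zara, Fred, Gus, Nico — no chain reaches any other.
That is 8.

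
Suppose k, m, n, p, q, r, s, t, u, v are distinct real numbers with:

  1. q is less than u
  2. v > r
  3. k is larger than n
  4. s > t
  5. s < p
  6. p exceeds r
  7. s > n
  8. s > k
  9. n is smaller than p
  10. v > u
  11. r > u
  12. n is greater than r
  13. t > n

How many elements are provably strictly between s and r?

3

Chaining upward from r reaches: n, k, v, t, p.
Chaining downward from s reaches: q, u, n, k, t.
Strictly between r and s are those in both lists: n, k, t — 3 elements.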